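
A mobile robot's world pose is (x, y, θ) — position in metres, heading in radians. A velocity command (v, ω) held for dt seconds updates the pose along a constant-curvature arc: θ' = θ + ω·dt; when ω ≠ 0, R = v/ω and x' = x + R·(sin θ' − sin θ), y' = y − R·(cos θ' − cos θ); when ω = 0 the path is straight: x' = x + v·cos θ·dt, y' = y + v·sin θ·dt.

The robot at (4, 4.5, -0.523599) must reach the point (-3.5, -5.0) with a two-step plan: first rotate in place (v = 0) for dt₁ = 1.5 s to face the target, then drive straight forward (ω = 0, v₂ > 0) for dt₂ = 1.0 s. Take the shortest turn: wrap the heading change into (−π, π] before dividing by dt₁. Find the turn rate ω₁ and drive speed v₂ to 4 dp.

ω₁ = -1.1437, v₂ = 12.1037

heading to target = atan2(-5−4.5, -3.5−4) = -2.2391
Δθ = wrap(-2.2391 − -0.5236) = -1.7155; ω₁ = Δθ/dt₁ = -1.1437
distance = √((-3.5−4)² + (-5−4.5)²) = 12.1037; v₂ = distance/dt₂ = 12.1037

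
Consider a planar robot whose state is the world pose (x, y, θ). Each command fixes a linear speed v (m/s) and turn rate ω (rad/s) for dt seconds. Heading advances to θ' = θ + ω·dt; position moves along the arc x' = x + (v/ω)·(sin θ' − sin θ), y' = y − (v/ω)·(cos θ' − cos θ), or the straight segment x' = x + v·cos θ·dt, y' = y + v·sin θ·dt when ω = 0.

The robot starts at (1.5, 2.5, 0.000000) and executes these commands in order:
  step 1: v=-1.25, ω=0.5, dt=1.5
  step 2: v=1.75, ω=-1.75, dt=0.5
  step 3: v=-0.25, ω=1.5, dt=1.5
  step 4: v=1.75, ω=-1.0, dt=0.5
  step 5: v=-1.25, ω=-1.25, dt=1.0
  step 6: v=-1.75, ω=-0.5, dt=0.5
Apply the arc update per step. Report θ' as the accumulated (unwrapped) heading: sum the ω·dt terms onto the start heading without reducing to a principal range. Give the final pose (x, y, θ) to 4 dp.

step 1: θ'=0.7500 (R=-2.5000) → pose (-0.2041, 1.8292, 0.7500)
step 2: θ'=-0.1250 (R=-1.0000) → pose (0.6022, 2.0897, -0.1250)
step 3: θ'=2.1250 (R=-0.1667) → pose (0.4397, 1.8367, 2.1250)
step 4: θ'=1.6250 (R=-1.7500) → pose (0.1803, 2.6628, 1.6250)
step 5: θ'=0.3750 (R=1.0000) → pose (-0.4519, 1.6781, 0.3750)
step 6: θ'=0.1250 (R=3.5000) → pose (-1.2975, 1.4622, 0.1250)

(-1.2975, 1.4622, 0.1250)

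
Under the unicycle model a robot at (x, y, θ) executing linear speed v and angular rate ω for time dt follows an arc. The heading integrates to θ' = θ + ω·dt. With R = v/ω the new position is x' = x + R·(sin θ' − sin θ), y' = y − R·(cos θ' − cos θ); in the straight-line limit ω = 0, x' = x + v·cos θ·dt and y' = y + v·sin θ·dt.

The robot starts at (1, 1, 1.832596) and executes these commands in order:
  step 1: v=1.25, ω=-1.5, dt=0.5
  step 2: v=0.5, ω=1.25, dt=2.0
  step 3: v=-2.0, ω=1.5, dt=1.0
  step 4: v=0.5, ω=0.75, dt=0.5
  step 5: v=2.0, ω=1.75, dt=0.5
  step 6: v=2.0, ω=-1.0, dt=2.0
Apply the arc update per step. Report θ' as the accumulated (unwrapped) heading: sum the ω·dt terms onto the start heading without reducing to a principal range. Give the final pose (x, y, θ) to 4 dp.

step 1: θ'=1.0826 (R=-0.8333) → pose (1.0690, 1.6065, 1.0826)
step 2: θ'=3.5826 (R=0.4000) → pose (0.5449, 2.1559, 3.5826)
step 3: θ'=5.0826 (R=-1.3333) → pose (1.2188, 3.8441, 5.0826)
step 4: θ'=5.4576 (R=0.6667) → pose (1.3504, 3.6332, 5.4576)
step 5: θ'=6.3326 (R=1.1429) → pose (2.2467, 3.2667, 6.3326)
step 6: θ'=4.3326 (R=-2.0000) → pose (4.2030, 0.5277, 4.3326)

(4.2030, 0.5277, 4.3326)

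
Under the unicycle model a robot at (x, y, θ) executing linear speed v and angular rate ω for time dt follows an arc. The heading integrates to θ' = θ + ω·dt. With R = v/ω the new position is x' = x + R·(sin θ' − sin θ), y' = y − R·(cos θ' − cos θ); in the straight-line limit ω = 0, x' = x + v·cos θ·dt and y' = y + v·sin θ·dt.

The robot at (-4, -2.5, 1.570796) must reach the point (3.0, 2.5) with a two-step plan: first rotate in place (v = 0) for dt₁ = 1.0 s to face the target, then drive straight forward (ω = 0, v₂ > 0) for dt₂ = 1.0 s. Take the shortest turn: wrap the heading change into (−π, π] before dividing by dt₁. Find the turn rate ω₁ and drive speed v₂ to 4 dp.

ω₁ = -0.9505, v₂ = 8.6023

heading to target = atan2(2.5−-2.5, 3−-4) = 0.6202
Δθ = wrap(0.6202 − 1.5708) = -0.9505; ω₁ = Δθ/dt₁ = -0.9505
distance = √((3−-4)² + (2.5−-2.5)²) = 8.6023; v₂ = distance/dt₂ = 8.6023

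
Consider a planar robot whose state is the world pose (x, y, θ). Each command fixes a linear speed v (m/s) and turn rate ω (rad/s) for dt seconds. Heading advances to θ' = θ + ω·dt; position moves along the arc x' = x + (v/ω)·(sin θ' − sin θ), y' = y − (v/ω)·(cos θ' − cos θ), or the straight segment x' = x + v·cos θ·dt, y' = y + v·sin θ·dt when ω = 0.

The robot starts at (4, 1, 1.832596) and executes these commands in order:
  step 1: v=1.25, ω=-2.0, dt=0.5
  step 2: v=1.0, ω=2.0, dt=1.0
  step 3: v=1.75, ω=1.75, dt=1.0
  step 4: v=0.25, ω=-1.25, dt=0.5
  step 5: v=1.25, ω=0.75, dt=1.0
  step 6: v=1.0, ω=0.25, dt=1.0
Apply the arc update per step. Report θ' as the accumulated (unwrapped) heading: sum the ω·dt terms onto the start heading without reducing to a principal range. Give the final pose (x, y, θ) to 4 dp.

step 1: θ'=0.8326 (R=-0.6250) → pose (4.1414, 1.5824, 0.8326)
step 2: θ'=2.8326 (R=0.5000) → pose (3.9236, 2.3952, 2.8326)
step 3: θ'=4.5826 (R=1.0000) → pose (2.6279, 1.5719, 4.5826)
step 4: θ'=3.9576 (R=-0.2000) → pose (2.5753, 1.4608, 3.9576)
step 5: θ'=4.7076 (R=1.6667) → pose (2.1227, 0.3269, 4.7076)
step 6: θ'=4.9576 (R=4.0000) → pose (2.2423, -0.6633, 4.9576)

(2.2423, -0.6633, 4.9576)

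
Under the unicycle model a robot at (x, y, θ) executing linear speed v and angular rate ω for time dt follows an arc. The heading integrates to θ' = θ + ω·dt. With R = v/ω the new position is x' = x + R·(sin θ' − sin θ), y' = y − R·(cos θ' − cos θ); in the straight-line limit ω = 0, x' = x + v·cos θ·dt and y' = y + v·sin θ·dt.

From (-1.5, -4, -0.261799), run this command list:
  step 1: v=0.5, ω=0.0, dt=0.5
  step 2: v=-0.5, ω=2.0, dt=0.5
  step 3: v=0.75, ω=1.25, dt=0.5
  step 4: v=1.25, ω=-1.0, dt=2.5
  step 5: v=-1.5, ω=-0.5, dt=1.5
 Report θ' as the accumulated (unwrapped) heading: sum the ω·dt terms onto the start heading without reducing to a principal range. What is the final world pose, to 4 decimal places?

(0.9196, -1.3393, -1.8868)

step 1: θ'=-0.2618 (straight) → pose (-1.2585, -4.0647, -0.2618)
step 2: θ'=0.7382 (R=-0.2500) → pose (-1.4915, -4.1213, 0.7382)
step 3: θ'=1.3632 (R=0.6000) → pose (-1.3081, -3.8011, 1.3632)
step 4: θ'=-1.1368 (R=-1.2500) → pose (1.0492, -3.5331, -1.1368)
step 5: θ'=-1.8868 (R=3.0000) → pose (0.9196, -1.3393, -1.8868)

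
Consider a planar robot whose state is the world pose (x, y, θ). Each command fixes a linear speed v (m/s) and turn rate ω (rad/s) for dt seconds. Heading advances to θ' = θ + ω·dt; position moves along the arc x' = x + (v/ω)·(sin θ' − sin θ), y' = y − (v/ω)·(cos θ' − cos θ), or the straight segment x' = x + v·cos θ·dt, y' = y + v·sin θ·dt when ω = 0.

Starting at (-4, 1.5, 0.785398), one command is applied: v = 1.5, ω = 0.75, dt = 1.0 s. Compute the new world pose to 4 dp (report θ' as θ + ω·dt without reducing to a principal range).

(-3.4155, 2.8434, 1.5354)

θ' = 0.7854 + 0.75·1.0 = 1.5354
R = v/ω = 1.5/0.75 = 2.0000
x' = -4 + 2.0000·(sin 1.5354 − sin 0.7854) = -3.4155
y' = 1.5 − 2.0000·(cos 1.5354 − cos 0.7854) = 2.8434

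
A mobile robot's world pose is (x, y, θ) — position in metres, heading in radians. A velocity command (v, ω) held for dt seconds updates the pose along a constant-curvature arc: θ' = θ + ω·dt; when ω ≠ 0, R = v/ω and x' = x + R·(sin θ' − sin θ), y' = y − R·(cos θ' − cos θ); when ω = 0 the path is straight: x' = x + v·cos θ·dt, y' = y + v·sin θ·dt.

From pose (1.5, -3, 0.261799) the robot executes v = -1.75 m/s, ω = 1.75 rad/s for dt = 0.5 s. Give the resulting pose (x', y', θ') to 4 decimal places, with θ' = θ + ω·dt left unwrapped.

(0.8515, -3.5454, 1.1368)

θ' = 0.2618 + 1.75·0.5 = 1.1368
R = v/ω = -1.75/1.75 = -1.0000
x' = 1.5 + -1.0000·(sin 1.1368 − sin 0.2618) = 0.8515
y' = -3 − -1.0000·(cos 1.1368 − cos 0.2618) = -3.5454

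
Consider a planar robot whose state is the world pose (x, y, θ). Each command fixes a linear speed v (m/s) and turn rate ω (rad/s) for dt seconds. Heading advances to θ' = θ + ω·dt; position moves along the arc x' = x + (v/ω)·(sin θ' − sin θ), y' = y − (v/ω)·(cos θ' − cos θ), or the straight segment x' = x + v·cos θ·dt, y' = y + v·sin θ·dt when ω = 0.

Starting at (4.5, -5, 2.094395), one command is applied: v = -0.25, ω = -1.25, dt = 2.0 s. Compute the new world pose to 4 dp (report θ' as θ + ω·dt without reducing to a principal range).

(4.2479, -5.2838, -0.4056)

θ' = 2.0944 + -1.25·2.0 = -0.4056
R = v/ω = -0.25/-1.25 = 0.2000
x' = 4.5 + 0.2000·(sin -0.4056 − sin 2.0944) = 4.2479
y' = -5 − 0.2000·(cos -0.4056 − cos 2.0944) = -5.2838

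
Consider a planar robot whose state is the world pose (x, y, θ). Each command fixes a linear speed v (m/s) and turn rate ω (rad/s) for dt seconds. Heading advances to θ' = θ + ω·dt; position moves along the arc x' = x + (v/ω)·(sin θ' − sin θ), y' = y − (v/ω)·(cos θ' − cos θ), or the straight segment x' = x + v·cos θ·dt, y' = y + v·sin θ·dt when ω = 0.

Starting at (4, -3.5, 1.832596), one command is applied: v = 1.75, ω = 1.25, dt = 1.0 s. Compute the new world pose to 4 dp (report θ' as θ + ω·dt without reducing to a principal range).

θ' = 1.8326 + 1.25·1.0 = 3.0826
R = v/ω = 1.75/1.25 = 1.4000
x' = 4 + 1.4000·(sin 3.0826 − sin 1.8326) = 2.7303
y' = -3.5 − 1.4000·(cos 3.0826 − cos 1.8326) = -2.4648

(2.7303, -2.4648, 3.0826)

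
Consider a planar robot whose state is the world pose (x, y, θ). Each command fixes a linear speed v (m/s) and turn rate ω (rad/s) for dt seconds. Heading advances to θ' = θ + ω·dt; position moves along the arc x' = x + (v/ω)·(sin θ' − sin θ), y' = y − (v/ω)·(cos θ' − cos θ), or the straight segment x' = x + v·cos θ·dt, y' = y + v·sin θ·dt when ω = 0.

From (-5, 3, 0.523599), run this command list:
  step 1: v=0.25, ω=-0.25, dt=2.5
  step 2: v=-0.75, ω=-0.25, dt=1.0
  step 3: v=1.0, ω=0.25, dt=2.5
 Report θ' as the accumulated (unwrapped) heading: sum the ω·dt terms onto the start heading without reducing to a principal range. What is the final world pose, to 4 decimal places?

step 1: θ'=-0.1014 (R=-1.0000) → pose (-4.3988, 3.1288, -0.1014)
step 2: θ'=-0.3514 (R=3.0000) → pose (-5.1277, 3.2968, -0.3514)
step 3: θ'=0.2736 (R=4.0000) → pose (-2.6701, 3.2011, 0.2736)

(-2.6701, 3.2011, 0.2736)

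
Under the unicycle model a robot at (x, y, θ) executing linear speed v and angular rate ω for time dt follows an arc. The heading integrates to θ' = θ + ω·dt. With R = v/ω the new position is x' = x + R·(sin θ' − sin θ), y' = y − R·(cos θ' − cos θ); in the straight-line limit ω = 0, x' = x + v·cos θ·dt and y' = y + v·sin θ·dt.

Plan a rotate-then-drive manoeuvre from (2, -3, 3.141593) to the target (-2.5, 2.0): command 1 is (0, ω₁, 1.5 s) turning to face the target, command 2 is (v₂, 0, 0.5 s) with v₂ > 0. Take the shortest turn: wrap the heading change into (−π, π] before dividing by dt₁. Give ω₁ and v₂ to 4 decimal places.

ω₁ = -0.5587, v₂ = 13.4536

heading to target = atan2(2−-3, -2.5−2) = 2.3036
Δθ = wrap(2.3036 − 3.1416) = -0.8380; ω₁ = Δθ/dt₁ = -0.5587
distance = √((-2.5−2)² + (2−-3)²) = 6.7268; v₂ = distance/dt₂ = 13.4536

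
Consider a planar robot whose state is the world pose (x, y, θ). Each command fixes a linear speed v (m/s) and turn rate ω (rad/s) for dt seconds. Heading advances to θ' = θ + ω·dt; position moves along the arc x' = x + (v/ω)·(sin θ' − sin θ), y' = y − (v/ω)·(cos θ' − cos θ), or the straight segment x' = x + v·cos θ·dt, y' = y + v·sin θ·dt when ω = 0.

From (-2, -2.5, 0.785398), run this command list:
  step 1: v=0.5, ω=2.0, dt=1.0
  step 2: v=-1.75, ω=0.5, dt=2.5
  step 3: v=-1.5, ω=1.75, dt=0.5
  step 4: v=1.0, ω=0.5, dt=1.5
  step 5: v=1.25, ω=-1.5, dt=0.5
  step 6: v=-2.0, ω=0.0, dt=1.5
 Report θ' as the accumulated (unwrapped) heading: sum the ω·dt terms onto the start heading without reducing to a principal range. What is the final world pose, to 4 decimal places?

step 1: θ'=2.7854 (R=0.2500) → pose (-2.0896, -2.0889, 2.7854)
step 2: θ'=4.0354 (R=-3.5000) → pose (1.8590, -1.0012, 4.0354)
step 3: θ'=4.9104 (R=-0.8571) → pose (2.0313, -0.2956, 4.9104)
step 4: θ'=5.6604 (R=2.0000) → pose (2.8256, -1.5267, 5.6604)
step 5: θ'=4.9104 (R=-0.8333) → pose (3.1566, -2.0396, 4.9104)
step 6: θ'=4.9104 (straight) → pose (2.5664, 0.9017, 4.9104)

(2.5664, 0.9017, 4.9104)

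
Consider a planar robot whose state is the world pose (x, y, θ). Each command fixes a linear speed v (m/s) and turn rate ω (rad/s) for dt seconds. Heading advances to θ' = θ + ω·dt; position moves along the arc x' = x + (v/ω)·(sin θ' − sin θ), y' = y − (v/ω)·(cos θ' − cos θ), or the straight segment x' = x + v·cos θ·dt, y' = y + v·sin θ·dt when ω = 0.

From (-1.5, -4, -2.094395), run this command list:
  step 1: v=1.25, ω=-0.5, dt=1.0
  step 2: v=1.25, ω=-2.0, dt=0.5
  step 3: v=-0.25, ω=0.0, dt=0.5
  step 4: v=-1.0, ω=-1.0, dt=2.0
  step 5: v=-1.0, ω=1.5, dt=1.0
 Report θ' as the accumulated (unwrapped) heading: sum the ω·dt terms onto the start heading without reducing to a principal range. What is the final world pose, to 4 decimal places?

(-2.7720, -7.5401, -4.0944)

step 1: θ'=-2.5944 (R=-2.5000) → pose (-2.3643, -4.8850, -2.5944)
step 2: θ'=-3.5944 (R=-0.6250) → pose (-2.9629, -4.9132, -3.5944)
step 3: θ'=-3.5944 (straight) → pose (-2.8505, -4.9679, -3.5944)
step 4: θ'=-5.5944 (R=1.0000) → pose (-2.6524, -6.6392, -5.5944)
step 5: θ'=-4.0944 (R=-0.6667) → pose (-2.7720, -7.5401, -4.0944)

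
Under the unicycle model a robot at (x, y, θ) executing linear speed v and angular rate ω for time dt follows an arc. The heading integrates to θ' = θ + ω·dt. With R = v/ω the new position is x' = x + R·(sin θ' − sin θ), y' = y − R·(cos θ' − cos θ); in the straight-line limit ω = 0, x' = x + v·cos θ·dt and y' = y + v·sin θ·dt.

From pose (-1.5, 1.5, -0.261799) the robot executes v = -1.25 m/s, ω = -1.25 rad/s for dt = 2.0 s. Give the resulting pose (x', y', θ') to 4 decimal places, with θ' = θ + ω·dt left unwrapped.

θ' = -0.2618 + -1.25·2.0 = -2.7618
R = v/ω = -1.25/-1.25 = 1.0000
x' = -1.5 + 1.0000·(sin -2.7618 − sin -0.2618) = -1.6119
y' = 1.5 − 1.0000·(cos -2.7618 − cos -0.2618) = 3.3947

(-1.6119, 3.3947, -2.7618)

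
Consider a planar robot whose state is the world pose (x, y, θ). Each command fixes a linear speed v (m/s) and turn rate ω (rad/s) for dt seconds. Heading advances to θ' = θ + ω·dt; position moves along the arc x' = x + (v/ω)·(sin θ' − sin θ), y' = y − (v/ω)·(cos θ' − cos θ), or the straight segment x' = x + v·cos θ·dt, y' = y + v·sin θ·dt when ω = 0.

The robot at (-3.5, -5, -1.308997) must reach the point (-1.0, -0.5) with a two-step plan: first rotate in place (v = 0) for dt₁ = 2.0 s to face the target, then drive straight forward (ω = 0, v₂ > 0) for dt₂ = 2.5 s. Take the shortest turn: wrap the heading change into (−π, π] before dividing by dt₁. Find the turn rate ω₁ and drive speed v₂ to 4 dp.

ω₁ = 1.1863, v₂ = 2.0591

heading to target = atan2(-0.5−-5, -1−-3.5) = 1.0637
Δθ = wrap(1.0637 − -1.3090) = 2.3727; ω₁ = Δθ/dt₁ = 1.1863
distance = √((-1−-3.5)² + (-0.5−-5)²) = 5.1478; v₂ = distance/dt₂ = 2.0591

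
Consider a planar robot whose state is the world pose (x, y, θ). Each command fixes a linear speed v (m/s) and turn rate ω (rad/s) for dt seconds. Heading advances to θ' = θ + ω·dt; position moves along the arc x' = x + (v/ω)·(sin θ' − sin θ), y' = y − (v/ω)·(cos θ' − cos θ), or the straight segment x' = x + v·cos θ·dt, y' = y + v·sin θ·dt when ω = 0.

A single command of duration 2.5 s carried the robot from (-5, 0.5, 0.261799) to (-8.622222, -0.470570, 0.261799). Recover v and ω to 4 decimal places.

v = -1.5000, ω = 0.0000

Δθ = 0.261799 − 0.261799 = 0.000000
ω = Δθ/dt = 0.000000/2.5 = 0.0000
ω = 0 → v = (Δx·cos θ + Δy·sin θ)/dt = -1.5000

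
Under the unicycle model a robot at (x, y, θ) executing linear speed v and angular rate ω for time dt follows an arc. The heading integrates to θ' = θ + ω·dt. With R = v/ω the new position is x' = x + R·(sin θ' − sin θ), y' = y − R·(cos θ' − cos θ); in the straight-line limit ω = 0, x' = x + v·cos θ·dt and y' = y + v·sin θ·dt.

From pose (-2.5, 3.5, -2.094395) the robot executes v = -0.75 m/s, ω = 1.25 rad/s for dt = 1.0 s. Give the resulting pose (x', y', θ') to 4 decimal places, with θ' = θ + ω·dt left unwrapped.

(-2.5711, 4.1985, -0.8444)

θ' = -2.0944 + 1.25·1.0 = -0.8444
R = v/ω = -0.75/1.25 = -0.6000
x' = -2.5 + -0.6000·(sin -0.8444 − sin -2.0944) = -2.5711
y' = 3.5 − -0.6000·(cos -0.8444 − cos -2.0944) = 4.1985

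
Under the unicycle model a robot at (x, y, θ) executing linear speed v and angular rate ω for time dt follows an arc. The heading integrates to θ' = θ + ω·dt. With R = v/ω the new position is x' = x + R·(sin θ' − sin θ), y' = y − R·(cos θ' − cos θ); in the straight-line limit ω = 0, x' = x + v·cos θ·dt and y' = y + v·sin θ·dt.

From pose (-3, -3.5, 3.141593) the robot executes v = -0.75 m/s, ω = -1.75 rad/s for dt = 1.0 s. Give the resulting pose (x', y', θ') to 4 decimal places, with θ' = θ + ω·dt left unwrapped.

θ' = 3.1416 + -1.75·1.0 = 1.3916
R = v/ω = -0.75/-1.75 = 0.4286
x' = -3 + 0.4286·(sin 1.3916 − sin 3.1416) = -2.5783
y' = -3.5 − 0.4286·(cos 1.3916 − cos 3.1416) = -4.0050

(-2.5783, -4.0050, 1.3916)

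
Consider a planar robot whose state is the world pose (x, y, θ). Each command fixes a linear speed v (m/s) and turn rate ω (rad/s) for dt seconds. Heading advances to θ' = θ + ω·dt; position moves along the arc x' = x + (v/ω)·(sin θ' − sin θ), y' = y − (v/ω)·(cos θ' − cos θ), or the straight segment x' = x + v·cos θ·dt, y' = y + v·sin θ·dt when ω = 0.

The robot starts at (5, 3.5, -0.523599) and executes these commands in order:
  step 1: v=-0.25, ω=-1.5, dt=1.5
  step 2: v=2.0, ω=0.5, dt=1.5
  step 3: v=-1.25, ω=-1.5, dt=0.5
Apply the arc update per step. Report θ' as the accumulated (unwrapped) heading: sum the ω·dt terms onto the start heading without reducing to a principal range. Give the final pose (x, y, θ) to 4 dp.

(3.3150, 2.2306, -2.7736)

step 1: θ'=-2.7736 (R=0.1667) → pose (5.0234, 3.7998, -2.7736)
step 2: θ'=-2.0236 (R=4.0000) → pose (2.8655, 1.8176, -2.0236)
step 3: θ'=-2.7736 (R=0.8333) → pose (3.3150, 2.2306, -2.7736)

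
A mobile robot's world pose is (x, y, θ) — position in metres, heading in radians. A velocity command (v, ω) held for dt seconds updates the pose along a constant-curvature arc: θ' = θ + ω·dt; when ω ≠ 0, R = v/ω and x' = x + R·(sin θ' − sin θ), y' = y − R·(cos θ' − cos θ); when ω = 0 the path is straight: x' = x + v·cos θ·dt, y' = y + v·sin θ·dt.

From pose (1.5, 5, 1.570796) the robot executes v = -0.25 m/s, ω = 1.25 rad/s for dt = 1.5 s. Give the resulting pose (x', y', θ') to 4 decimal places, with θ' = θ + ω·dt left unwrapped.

θ' = 1.5708 + 1.25·1.5 = 3.4458
R = v/ω = -0.25/1.25 = -0.2000
x' = 1.5 + -0.2000·(sin 3.4458 − sin 1.5708) = 1.7599
y' = 5 − -0.2000·(cos 3.4458 − cos 1.5708) = 4.8092

(1.7599, 4.8092, 3.4458)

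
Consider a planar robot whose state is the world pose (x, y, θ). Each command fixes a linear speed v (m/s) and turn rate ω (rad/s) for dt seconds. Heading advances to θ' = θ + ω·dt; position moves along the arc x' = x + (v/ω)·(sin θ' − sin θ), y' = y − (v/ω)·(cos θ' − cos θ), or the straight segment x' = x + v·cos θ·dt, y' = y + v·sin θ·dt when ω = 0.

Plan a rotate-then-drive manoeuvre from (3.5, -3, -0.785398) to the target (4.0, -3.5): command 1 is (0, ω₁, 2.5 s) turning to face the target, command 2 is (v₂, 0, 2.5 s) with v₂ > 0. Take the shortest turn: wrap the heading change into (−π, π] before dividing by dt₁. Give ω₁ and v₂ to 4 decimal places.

ω₁ = 0.0000, v₂ = 0.2828

heading to target = atan2(-3.5−-3, 4−3.5) = -0.7854
Δθ = wrap(-0.7854 − -0.7854) = 0.0000; ω₁ = Δθ/dt₁ = 0.0000
distance = √((4−3.5)² + (-3.5−-3)²) = 0.7071; v₂ = distance/dt₂ = 0.2828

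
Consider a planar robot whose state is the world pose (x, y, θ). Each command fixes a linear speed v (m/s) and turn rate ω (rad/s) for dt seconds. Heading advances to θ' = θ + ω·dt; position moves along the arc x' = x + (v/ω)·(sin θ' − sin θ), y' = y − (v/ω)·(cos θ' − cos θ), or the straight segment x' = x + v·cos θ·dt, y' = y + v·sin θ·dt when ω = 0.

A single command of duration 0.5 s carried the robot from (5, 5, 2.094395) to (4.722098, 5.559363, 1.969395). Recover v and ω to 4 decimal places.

v = 1.2500, ω = -0.2500

Δθ = 1.969395 − 2.094395 = -0.125000
ω = Δθ/dt = -0.125000/0.5 = -0.2500
R = −Δy/(cos θ' − cos θ) = -5.0000
v = R·ω = -5.0000·-0.2500 = 1.2500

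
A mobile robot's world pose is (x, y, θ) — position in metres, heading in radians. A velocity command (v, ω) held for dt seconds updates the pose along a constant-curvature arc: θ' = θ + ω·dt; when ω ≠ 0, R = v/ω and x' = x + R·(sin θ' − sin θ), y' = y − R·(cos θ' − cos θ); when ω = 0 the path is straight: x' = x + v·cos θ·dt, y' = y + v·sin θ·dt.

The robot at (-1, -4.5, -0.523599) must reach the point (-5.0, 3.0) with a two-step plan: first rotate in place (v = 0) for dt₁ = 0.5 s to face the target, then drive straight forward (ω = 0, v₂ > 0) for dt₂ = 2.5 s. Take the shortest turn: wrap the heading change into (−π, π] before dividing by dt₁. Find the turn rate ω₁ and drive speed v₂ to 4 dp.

ω₁ = 5.1687, v₂ = 3.4000

heading to target = atan2(3−-4.5, -5−-1) = 2.0608
Δθ = wrap(2.0608 − -0.5236) = 2.5844; ω₁ = Δθ/dt₁ = 5.1687
distance = √((-5−-1)² + (3−-4.5)²) = 8.5000; v₂ = distance/dt₂ = 3.4000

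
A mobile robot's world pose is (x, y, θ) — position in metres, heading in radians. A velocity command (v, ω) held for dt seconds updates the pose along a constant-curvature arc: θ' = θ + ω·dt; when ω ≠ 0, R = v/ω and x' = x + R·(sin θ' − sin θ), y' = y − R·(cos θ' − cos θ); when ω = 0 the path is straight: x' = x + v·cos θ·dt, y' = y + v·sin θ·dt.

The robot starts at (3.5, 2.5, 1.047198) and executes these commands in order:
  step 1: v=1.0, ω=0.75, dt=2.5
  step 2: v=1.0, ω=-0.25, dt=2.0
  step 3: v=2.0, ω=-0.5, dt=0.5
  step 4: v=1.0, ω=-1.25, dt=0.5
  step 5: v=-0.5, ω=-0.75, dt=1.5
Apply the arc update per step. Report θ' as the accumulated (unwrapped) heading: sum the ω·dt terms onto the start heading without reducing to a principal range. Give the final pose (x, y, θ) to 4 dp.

step 1: θ'=2.9222 (R=1.3333) → pose (2.6355, 4.4680, 2.9222)
step 2: θ'=2.4222 (R=-4.0000) → pose (0.8703, 5.3633, 2.4222)
step 3: θ'=2.1722 (R=-4.0000) → pose (0.2079, 6.1090, 2.1722)
step 4: θ'=1.5472 (R=-0.8000) → pose (0.0677, 6.5805, 1.5472)
step 5: θ'=0.4222 (R=0.6667) → pose (-0.3256, 5.9881, 0.4222)

(-0.3256, 5.9881, 0.4222)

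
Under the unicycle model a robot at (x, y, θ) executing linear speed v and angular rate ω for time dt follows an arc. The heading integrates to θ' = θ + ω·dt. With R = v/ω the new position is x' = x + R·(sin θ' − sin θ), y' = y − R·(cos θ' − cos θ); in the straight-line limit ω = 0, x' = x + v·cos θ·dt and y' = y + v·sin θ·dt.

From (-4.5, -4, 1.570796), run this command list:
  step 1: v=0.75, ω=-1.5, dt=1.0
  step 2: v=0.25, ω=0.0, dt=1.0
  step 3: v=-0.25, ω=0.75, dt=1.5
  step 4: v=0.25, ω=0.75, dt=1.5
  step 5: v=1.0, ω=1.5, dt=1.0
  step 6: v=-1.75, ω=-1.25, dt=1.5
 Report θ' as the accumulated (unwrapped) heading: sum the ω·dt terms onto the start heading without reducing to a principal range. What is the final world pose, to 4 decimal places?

step 1: θ'=0.0708 (R=-0.5000) → pose (-4.0354, -3.5013, 0.0708)
step 2: θ'=0.0708 (straight) → pose (-3.7860, -3.4836, 0.0708)
step 3: θ'=1.1958 (R=-0.3333) → pose (-4.0726, -3.6940, 1.1958)
step 4: θ'=2.3208 (R=0.3333) → pose (-4.1389, -3.3447, 2.3208)
step 5: θ'=3.8208 (R=0.6667) → pose (-5.0454, -3.2804, 3.8208)
step 6: θ'=1.9458 (R=1.4000) → pose (-2.8633, -3.8569, 1.9458)

(-2.8633, -3.8569, 1.9458)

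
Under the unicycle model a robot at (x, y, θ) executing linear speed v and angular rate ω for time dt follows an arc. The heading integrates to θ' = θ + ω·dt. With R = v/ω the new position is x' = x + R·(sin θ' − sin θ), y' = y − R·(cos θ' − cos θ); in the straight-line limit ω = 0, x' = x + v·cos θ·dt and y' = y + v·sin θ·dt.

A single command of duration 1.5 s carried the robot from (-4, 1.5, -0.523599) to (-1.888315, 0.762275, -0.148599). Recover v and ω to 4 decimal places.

Δθ = -0.148599 − -0.523599 = 0.375000
ω = Δθ/dt = 0.375000/1.5 = 0.2500
R = Δx/(sin θ' − sin θ) = 6.0000
v = R·ω = 6.0000·0.2500 = 1.5000

v = 1.5000, ω = 0.2500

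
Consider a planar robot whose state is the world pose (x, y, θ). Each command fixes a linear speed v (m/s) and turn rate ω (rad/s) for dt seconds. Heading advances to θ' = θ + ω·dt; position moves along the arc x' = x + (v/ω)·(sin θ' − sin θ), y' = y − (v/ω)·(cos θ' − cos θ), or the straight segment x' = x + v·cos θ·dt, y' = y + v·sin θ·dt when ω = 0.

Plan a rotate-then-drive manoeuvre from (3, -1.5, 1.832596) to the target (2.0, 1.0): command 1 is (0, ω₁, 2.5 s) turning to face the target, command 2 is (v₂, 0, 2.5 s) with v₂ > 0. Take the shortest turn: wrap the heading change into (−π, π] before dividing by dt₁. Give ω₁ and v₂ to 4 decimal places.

heading to target = atan2(1−-1.5, 2−3) = 1.9513
Δθ = wrap(1.9513 − 1.8326) = 0.1187; ω₁ = Δθ/dt₁ = 0.0475
distance = √((2−3)² + (1−-1.5)²) = 2.6926; v₂ = distance/dt₂ = 1.0770

ω₁ = 0.0475, v₂ = 1.0770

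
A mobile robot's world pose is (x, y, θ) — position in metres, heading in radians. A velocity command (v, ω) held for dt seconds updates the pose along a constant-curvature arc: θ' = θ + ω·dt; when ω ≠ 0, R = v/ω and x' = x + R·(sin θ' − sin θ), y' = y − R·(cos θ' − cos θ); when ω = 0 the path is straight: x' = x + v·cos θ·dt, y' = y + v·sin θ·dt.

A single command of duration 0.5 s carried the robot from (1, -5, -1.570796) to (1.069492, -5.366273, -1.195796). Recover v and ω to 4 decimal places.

Δθ = -1.195796 − -1.570796 = 0.375000
ω = Δθ/dt = 0.375000/0.5 = 0.7500
R = −Δy/(cos θ' − cos θ) = 1.0000
v = R·ω = 1.0000·0.7500 = 0.7500

v = 0.7500, ω = 0.7500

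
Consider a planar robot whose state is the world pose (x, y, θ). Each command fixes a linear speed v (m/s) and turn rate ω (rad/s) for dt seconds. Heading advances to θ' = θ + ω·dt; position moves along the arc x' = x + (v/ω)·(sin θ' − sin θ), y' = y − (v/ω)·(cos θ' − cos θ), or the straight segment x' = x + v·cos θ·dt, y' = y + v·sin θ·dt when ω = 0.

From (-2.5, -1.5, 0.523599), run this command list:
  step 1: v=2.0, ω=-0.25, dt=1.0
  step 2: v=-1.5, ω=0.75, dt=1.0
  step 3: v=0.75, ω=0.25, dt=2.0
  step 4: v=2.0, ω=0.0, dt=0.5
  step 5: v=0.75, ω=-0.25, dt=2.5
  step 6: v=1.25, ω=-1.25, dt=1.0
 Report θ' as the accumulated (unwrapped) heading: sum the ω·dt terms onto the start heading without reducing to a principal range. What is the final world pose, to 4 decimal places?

step 1: θ'=0.2736 (R=-8.0000) → pose (-0.6616, -0.7258, 0.2736)
step 2: θ'=1.0236 (R=-2.0000) → pose (-1.8292, -1.6108, 1.0236)
step 3: θ'=1.5236 (R=3.0000) → pose (-1.3945, -0.1914, 1.5236)
step 4: θ'=1.5236 (straight) → pose (-1.3473, 0.8075, 1.5236)
step 5: θ'=0.8986 (R=-3.0000) → pose (-0.6980, 2.5340, 0.8986)
step 6: θ'=-0.3514 (R=-1.0000) → pose (0.4287, 2.8502, -0.3514)

(0.4287, 2.8502, -0.3514)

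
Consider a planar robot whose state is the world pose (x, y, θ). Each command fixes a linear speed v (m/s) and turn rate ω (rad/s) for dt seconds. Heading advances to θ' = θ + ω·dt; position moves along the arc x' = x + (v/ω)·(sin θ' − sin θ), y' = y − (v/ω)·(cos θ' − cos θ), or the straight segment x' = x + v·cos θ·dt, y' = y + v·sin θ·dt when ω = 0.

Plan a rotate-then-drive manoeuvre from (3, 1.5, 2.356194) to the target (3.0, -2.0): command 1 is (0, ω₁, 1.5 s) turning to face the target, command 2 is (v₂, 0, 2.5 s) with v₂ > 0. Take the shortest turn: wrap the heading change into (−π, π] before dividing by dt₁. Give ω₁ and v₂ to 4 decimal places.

heading to target = atan2(-2−1.5, 3−3) = -1.5708
Δθ = wrap(-1.5708 − 2.3562) = 2.3562; ω₁ = Δθ/dt₁ = 1.5708
distance = √((3−3)² + (-2−1.5)²) = 3.5000; v₂ = distance/dt₂ = 1.4000

ω₁ = 1.5708, v₂ = 1.4000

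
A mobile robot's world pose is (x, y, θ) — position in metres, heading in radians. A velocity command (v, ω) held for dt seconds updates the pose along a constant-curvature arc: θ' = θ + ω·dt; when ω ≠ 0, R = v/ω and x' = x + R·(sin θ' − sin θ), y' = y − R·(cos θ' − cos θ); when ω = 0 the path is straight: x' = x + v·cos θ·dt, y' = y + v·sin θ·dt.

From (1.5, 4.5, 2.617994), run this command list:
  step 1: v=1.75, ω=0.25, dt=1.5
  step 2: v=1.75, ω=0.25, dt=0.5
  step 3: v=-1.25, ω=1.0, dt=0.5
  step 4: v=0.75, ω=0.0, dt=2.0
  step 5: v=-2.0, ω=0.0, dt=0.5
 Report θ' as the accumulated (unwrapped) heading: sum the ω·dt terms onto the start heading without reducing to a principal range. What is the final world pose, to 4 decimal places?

(-1.6764, 5.3454, 3.6180)

step 1: θ'=2.9930 (R=7.0000) → pose (-0.9636, 5.3607, 2.9930)
step 2: θ'=3.1180 (R=7.0000) → pose (-1.8348, 5.4359, 3.1180)
step 3: θ'=3.6180 (R=-1.2500) → pose (-1.2321, 5.5747, 3.6180)
step 4: θ'=3.6180 (straight) → pose (-2.5651, 4.8868, 3.6180)
step 5: θ'=3.6180 (straight) → pose (-1.6764, 5.3454, 3.6180)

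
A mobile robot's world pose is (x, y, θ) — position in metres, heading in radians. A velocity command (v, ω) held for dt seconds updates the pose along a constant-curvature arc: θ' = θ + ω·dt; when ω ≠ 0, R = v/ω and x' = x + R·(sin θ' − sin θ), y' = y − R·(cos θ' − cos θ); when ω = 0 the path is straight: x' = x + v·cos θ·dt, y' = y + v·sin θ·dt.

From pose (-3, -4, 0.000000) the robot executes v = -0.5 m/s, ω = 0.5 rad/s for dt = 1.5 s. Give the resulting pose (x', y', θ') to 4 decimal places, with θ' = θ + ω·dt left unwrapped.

θ' = 0.0000 + 0.5·1.5 = 0.7500
R = v/ω = -0.5/0.5 = -1.0000
x' = -3 + -1.0000·(sin 0.7500 − sin 0.0000) = -3.6816
y' = -4 − -1.0000·(cos 0.7500 − cos 0.0000) = -4.2683

(-3.6816, -4.2683, 0.7500)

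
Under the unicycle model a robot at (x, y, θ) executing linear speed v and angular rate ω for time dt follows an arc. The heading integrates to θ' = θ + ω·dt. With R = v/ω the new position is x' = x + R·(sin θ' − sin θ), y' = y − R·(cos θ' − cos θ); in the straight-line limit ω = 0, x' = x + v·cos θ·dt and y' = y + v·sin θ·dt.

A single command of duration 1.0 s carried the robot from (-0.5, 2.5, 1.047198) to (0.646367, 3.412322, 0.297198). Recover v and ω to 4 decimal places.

Δθ = 0.297198 − 1.047198 = -0.750000
ω = Δθ/dt = -0.750000/1.0 = -0.7500
R = Δx/(sin θ' − sin θ) = -2.0000
v = R·ω = -2.0000·-0.7500 = 1.5000

v = 1.5000, ω = -0.7500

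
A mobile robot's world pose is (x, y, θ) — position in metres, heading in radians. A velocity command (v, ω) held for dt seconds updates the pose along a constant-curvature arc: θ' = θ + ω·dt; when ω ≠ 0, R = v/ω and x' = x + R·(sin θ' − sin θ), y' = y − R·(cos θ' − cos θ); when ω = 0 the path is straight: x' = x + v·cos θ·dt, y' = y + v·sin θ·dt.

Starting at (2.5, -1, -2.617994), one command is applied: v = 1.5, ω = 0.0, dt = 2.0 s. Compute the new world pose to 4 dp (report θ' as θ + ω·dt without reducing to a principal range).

θ' = -2.6180 + 0.0·2.0 = -2.6180
ω = 0 → straight: x' = 2.5 + 1.5·cos(-2.6180)·2.0 = -0.0981
y' = -1 + 1.5·sin(-2.6180)·2.0 = -2.5000

(-0.0981, -2.5000, -2.6180)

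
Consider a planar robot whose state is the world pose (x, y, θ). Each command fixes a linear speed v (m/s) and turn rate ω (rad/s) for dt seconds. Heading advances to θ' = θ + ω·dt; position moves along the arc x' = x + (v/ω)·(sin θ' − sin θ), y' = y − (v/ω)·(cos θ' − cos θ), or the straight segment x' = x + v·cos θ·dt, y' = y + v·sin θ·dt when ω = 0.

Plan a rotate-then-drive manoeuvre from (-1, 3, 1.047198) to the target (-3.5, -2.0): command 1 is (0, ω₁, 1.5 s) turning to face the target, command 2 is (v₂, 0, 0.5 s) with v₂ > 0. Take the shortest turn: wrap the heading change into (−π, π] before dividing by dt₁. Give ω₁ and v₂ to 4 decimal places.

ω₁ = -2.0544, v₂ = 11.1803

heading to target = atan2(-2−3, -3.5−-1) = -2.0344
Δθ = wrap(-2.0344 − 1.0472) = -3.0816; ω₁ = Δθ/dt₁ = -2.0544
distance = √((-3.5−-1)² + (-2−3)²) = 5.5902; v₂ = distance/dt₂ = 11.1803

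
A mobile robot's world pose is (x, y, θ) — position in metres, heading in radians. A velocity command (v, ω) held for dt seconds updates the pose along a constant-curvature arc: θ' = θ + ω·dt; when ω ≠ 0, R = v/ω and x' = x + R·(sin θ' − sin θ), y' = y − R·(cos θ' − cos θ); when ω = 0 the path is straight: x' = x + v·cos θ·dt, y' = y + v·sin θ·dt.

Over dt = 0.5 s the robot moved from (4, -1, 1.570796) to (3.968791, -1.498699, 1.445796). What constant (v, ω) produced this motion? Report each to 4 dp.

Δθ = 1.445796 − 1.570796 = -0.125000
ω = Δθ/dt = -0.125000/0.5 = -0.2500
R = −Δy/(cos θ' − cos θ) = 4.0000
v = R·ω = 4.0000·-0.2500 = -1.0000

v = -1.0000, ω = -0.2500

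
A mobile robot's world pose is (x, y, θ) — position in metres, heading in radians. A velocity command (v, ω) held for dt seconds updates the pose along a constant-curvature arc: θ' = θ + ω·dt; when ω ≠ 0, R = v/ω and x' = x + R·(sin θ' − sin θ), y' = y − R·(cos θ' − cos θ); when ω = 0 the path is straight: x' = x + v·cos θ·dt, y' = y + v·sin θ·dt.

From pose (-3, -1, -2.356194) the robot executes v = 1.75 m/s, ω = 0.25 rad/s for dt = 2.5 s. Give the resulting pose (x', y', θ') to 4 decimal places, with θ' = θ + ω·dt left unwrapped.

θ' = -2.3562 + 0.25·2.5 = -1.7312
R = v/ω = 1.75/0.25 = 7.0000
x' = -3 + 7.0000·(sin -1.7312 − sin -2.3562) = -4.9604
y' = -1 − 7.0000·(cos -1.7312 − cos -2.3562) = -4.8318

(-4.9604, -4.8318, -1.7312)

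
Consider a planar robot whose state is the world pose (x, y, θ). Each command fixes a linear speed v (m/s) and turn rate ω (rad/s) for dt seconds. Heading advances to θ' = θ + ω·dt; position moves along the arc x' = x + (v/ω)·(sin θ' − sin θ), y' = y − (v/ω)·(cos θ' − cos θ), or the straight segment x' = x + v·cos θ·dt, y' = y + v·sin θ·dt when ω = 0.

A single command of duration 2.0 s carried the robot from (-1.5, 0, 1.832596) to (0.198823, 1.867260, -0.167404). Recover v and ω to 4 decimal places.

Δθ = -0.167404 − 1.832596 = -2.000000
ω = Δθ/dt = -2.000000/2.0 = -1.0000
R = −Δy/(cos θ' − cos θ) = -1.5000
v = R·ω = -1.5000·-1.0000 = 1.5000

v = 1.5000, ω = -1.0000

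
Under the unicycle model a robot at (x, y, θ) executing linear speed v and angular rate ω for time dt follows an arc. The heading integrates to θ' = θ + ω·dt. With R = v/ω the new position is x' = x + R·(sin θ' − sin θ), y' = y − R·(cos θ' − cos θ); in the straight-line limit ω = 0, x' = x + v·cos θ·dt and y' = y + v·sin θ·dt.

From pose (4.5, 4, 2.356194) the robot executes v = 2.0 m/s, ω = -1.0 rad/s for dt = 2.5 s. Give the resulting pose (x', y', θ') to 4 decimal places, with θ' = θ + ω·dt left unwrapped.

(6.2008, 7.3936, -0.1438)

θ' = 2.3562 + -1.0·2.5 = -0.1438
R = v/ω = 2.0/-1.0 = -2.0000
x' = 4.5 + -2.0000·(sin -0.1438 − sin 2.3562) = 6.2008
y' = 4 − -2.0000·(cos -0.1438 − cos 2.3562) = 7.3936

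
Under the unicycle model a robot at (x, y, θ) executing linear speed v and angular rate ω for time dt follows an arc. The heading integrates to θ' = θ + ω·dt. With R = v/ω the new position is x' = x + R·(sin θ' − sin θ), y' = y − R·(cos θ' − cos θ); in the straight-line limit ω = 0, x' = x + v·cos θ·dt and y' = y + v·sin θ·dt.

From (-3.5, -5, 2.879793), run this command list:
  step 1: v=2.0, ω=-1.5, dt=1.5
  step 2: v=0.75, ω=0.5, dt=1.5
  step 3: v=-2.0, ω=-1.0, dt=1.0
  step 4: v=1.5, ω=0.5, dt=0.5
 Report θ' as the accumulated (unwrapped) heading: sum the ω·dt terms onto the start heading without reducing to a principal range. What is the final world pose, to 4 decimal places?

(-3.9184, -2.8231, 0.6298)

step 1: θ'=0.6298 (R=-1.3333) → pose (-3.9402, -2.6346, 0.6298)
step 2: θ'=1.3798 (R=1.5000) → pose (-3.3510, -1.7071, 1.3798)
step 3: θ'=0.3798 (R=2.0000) → pose (-4.5731, -3.1849, 0.3798)
step 4: θ'=0.6298 (R=3.0000) → pose (-3.9184, -2.8231, 0.6298)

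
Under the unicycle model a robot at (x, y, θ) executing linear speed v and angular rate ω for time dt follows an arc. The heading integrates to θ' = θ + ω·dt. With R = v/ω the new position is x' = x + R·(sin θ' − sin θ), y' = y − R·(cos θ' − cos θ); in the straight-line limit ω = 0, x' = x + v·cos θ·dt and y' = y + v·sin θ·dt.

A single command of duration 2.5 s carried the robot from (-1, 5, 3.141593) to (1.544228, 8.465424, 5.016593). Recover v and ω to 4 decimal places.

Δθ = 5.016593 − 3.141593 = 1.875000
ω = Δθ/dt = 1.875000/2.5 = 0.7500
R = −Δy/(cos θ' − cos θ) = -2.6667
v = R·ω = -2.6667·0.7500 = -2.0000

v = -2.0000, ω = 0.7500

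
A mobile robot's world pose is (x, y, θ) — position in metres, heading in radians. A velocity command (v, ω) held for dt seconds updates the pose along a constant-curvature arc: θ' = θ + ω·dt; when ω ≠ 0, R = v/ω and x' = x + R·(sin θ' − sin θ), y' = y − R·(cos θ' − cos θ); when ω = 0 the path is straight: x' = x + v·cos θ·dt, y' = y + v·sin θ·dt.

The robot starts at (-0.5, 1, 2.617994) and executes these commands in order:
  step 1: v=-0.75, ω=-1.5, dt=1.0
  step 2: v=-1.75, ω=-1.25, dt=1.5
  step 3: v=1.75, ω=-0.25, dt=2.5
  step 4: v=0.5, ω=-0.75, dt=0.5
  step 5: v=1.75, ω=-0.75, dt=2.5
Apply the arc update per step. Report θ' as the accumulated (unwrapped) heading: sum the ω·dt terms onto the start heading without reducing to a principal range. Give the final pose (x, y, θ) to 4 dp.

step 1: θ'=1.1180 (R=0.5000) → pose (-0.3004, 0.3482, 1.1180)
step 2: θ'=-0.7570 (R=1.4000) → pose (-2.5207, -0.0569, -0.7570)
step 3: θ'=-1.3820 (R=-7.0000) → pose (-0.4524, -3.8315, -1.3820)
step 4: θ'=-1.7570 (R=-0.6667) → pose (-0.4520, -4.0800, -1.7570)
step 5: θ'=-3.6320 (R=-2.3333) → pose (-3.8440, -5.7064, -3.6320)

(-3.8440, -5.7064, -3.6320)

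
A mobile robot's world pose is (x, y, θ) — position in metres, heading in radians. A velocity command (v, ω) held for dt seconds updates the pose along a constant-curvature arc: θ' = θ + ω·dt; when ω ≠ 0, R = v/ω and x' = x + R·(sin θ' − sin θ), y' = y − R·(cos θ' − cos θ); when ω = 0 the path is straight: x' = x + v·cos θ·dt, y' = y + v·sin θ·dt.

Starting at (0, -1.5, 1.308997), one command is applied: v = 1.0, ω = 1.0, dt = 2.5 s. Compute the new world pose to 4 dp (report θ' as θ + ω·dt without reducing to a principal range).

θ' = 1.3090 + 1.0·2.5 = 3.8090
R = v/ω = 1.0/1.0 = 1.0000
x' = 0 + 1.0000·(sin 3.8090 − sin 1.3090) = -1.5849
y' = -1.5 − 1.0000·(cos 3.8090 − cos 1.3090) = -0.4558

(-1.5849, -0.4558, 3.8090)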